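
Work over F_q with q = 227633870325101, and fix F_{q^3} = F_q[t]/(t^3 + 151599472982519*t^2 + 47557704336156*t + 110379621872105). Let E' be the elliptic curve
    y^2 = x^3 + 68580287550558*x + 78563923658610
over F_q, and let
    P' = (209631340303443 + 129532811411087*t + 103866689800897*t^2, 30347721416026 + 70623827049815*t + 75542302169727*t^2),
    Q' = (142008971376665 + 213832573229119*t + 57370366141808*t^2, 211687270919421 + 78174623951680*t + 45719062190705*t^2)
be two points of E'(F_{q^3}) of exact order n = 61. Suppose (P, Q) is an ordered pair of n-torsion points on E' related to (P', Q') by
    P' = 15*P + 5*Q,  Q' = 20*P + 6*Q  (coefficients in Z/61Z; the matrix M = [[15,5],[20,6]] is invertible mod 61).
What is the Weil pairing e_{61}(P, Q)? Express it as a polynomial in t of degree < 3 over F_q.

150858813189439 + 205832930450723*t + 93063039646817*t^2

Since e_{61}(P,P)=e_{61}(Q,Q)=1 and e_{61}(Q,P)=e_{61}(P,Q)^{-1}, expanding e_{61}(15*P + 5*Q,20*P + 6*Q) leaves e(P,Q)^det(M).
Hence e(P,Q) = e(P',Q')^{6} where 6 = 51^{-1} mod 61.
Miller loop for e_{61} over F_{227633870325101^3}: bits of 61 = 111101; 5 double steps + 4 add steps, l/v at each.
e_{61}(P',Q') = 202924348675717 + 141909234288912*t + 63476735130950*t^2.
Hence e(P,Q) = 150858813189439 + 205832930450723*t + 93063039646817*t^2 in F_{227633870325101^3}^*.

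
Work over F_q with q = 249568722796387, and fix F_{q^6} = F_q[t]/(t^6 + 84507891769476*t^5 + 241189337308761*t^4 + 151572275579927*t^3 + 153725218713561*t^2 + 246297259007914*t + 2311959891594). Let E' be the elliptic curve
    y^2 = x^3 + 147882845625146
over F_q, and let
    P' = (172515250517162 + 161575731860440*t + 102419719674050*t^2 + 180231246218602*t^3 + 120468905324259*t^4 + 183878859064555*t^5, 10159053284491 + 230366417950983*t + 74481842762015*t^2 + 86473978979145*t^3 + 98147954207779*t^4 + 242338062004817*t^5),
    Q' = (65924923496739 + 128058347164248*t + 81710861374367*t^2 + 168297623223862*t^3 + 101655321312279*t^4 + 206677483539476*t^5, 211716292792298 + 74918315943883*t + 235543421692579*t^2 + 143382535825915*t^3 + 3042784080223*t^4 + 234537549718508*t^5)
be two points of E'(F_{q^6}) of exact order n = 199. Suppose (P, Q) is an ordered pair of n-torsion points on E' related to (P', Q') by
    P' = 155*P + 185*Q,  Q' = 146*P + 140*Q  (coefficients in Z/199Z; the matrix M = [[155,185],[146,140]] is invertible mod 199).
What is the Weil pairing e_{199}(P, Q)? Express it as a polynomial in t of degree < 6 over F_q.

91451695578216 + 139870081352650*t + 131740527779917*t^2 + 215797636201794*t^3 + 30710758081385*t^4 + 204274985525464*t^5

Under M = [[155,185],[146,140]] in GL_2(Z/199), e_{199}(P',Q') = e_{199}(P,Q)^(155*140-185*146 mod 199).
Inverting 63 mod 199: 139. Thus e_{199}(P,Q) = e(P',Q')^{139}.
8-bit Miller (11000111) on E'/F_{249568722796387} with a'=0, b'=147882845625146: accumulate tangent/chord ratios at Q'+S and P'+S'.
Miller gives e_{199}(P',Q') = 197442868242590 + 119932058239035*t + 194138040988918*t^2 + 192393058530075*t^3 + 210634216191313*t^4 + 73465019908150*t^5 in F_{249568722796387^6}.
(197442868242590 + 119932058239035*t + 194138040988918*t^2 + 192393058530075*t^3 + 210634216191313*t^4 + 73465019908150*t^5)^{139} mod (249568722796387,f) = 91451695578216 + 139870081352650*t + 131740527779917*t^2 + 215797636201794*t^3 + 30710758081385*t^4 + 204274985525464*t^5.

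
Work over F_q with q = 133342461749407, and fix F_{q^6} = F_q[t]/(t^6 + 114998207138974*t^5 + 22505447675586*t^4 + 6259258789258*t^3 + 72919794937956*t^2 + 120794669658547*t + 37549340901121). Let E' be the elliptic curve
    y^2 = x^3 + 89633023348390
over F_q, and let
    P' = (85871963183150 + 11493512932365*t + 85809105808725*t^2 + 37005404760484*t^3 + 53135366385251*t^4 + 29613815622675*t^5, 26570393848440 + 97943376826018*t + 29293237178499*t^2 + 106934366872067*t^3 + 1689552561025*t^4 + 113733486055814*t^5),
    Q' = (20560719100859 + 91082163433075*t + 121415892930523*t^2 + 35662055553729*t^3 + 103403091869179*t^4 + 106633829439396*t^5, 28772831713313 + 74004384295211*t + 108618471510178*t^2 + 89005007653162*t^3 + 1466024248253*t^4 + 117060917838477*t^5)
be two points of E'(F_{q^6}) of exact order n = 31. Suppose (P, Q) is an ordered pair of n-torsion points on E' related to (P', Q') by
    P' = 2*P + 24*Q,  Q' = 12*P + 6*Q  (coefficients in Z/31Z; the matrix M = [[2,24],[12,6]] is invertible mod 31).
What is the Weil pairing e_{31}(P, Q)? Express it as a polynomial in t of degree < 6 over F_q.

60730503961608 + 19242081292081*t + 24134342049891*t^2 + 24598590936879*t^3 + 72595715501575*t^4 + 32155730259504*t^5

Under M = [[2,24],[12,6]] in GL_2(Z/31), e_{31}(P',Q') = e_{31}(P,Q)^(2*6-24*12 mod 31).
Inverting 3 mod 31: 21. Thus e_{31}(P,Q) = e(P',Q')^{21}.
5-bit Miller (11111) on E'/F_{133342461749407} with a'=0, b'=89633023348390: accumulate tangent/chord ratios at Q'+S and P'+S'.
e_{31}(P',Q') = 39073659253161 + 11464663100357*t + 4545478148310*t^2 + 99914183401007*t^3 + 73841162160063*t^4 + 14480105605878*t^5.
Finally e_{31}(P,Q) = 60730503961608 + 19242081292081*t + 24134342049891*t^2 + 24598590936879*t^3 + 72595715501575*t^4 + 32155730259504*t^5.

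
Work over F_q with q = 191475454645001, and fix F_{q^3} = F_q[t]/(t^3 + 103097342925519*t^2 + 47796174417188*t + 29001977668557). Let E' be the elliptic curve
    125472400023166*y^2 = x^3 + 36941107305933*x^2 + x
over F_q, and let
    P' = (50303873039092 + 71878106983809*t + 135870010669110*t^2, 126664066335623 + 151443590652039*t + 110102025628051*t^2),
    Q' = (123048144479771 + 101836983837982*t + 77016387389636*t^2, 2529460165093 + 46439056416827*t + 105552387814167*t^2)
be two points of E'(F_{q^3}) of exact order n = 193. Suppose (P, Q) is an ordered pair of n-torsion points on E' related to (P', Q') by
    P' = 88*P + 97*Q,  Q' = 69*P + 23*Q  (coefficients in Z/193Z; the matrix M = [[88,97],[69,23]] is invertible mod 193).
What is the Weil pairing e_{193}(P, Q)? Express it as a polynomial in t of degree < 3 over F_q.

128729201058273 + 29858944325794*t + 53813017303278*t^2

Under M = [[88,97],[69,23]] in GL_2(Z/193), e_{193}(P',Q') = e_{193}(P,Q)^(88*23-97*69 mod 193).
So e_{193}(P,Q) = e_{193}(P',Q')^{73}, since 156*73 = 1 mod 193.
(x,y)|->(2391104083816x+124463334397781,2391104083816y) sends E' to y^2=x^3+143341155951100*x+119795270985306.
n = 193 = (11000001)_2 (8 bits, wt 3); accumulate f_{193,P'}(Q'+S)/f_{193,P'}(S) along the 7-step ladder.
f_P(D_Q)/f_Q(D_P) = 119409287942707 + 166993520529121*t + 19682485667554*t^2.
Finally e_{193}(P,Q) = 128729201058273 + 29858944325794*t + 53813017303278*t^2.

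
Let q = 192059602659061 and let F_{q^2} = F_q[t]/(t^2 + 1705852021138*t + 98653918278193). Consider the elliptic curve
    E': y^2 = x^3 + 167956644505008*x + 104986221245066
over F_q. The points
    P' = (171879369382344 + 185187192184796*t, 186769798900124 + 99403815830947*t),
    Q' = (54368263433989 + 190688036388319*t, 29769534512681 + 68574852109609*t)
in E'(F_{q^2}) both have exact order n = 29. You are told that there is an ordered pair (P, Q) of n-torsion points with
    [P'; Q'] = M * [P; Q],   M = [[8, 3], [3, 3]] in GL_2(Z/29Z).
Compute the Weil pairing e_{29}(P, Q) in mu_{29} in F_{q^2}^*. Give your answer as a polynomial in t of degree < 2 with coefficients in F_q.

Under M = [[8,3],[3,3]] in GL_2(Z/29), e_{29}(P',Q') = e_{29}(P,Q)^(8*3-3*3 mod 29).
det(M) mod 29 = 15; its inverse in (Z/29)^* is 2 (check: 15*2 mod 29 = 1).
n = 29 = (11101)_2 (5 bits, wt 4); accumulate f_{29,P'}(Q'+S)/f_{29,P'}(S) along the 4-step ladder.
So e_{29}(P',Q') = 143719404448768 + 48773977516082*t.
e_{29}(P,Q) = (143719404448768 + 48773977516082*t)^{2} = 162055195497206 + 37556735426680*t.

162055195497206 + 37556735426680*t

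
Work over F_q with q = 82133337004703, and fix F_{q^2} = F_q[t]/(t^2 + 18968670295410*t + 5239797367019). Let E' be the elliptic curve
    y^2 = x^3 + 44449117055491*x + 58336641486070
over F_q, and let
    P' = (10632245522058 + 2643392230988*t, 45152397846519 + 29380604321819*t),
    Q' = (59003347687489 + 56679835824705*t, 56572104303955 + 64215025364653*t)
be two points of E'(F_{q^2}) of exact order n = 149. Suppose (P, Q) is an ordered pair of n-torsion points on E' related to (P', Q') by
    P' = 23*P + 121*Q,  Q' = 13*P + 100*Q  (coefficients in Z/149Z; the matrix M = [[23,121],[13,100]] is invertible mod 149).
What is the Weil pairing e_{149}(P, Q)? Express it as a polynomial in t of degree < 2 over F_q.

59215110420738 + 46976568899339*t

Under M = [[23,121],[13,100]] in GL_2(Z/149), e_{149}(P',Q') = e_{149}(P,Q)^(23*100-121*13 mod 149).
Inverting 131 mod 149: 91. Thus e_{149}(P,Q) = e(P',Q')^{91}.
Build f_{149,P'} and f_{149,Q'} via the 8-bit ladder of 149=10010101_2; evaluate at shifted divisors; quotient in F_{82133337004703^2}.
Miller gives e_{149}(P',Q') = 41492381701686 + 62235036722324*t in F_{82133337004703^2}.
Raise to 91: e(P,Q) = 59215110420738 + 46976568899339*t in mu_{149}.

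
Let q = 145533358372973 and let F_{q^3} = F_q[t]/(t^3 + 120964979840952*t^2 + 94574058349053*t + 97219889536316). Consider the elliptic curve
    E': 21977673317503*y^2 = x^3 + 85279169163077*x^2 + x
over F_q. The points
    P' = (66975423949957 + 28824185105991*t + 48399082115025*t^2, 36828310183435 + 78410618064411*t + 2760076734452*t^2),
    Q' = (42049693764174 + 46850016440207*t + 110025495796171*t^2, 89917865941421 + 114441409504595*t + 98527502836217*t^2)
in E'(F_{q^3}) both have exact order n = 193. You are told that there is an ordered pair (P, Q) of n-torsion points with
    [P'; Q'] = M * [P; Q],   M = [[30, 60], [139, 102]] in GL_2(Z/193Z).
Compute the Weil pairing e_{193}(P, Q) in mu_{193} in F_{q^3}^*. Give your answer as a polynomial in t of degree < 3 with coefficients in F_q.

Since e_{193}(P,P)=e_{193}(Q,Q)=1 and e_{193}(Q,P)=e_{193}(P,Q)^{-1}, expanding e_{193}(30*P + 60*Q,139*P + 102*Q) leaves e(P,Q)^det(M).
det(M) mod 193 = 124; its inverse in (Z/193)^* is 179 (check: 124*179 mod 193 = 1).
Montgomery->Weierstrass: x_W = 15539065796934*x+135193734528216, y_W=15539065796934*y on F_{145533358372973}; lands on y^2=x^3+100645451205505*x+107885047526371.
Double-and-add over 11000001: 8-1 doublings, 3-1 additions; each step l_{T,T}/v_{2T} or l_{T,P'}/v at Q'+S for random S.
The quotient is 81461827980889 + 142257921749912*t + 91969222601812*t^2.
Thus e_{193}(P,Q) = 47277401566771 + 79856744493676*t + 110390071983925*t^2.

47277401566771 + 79856744493676*t + 110390071983925*t^2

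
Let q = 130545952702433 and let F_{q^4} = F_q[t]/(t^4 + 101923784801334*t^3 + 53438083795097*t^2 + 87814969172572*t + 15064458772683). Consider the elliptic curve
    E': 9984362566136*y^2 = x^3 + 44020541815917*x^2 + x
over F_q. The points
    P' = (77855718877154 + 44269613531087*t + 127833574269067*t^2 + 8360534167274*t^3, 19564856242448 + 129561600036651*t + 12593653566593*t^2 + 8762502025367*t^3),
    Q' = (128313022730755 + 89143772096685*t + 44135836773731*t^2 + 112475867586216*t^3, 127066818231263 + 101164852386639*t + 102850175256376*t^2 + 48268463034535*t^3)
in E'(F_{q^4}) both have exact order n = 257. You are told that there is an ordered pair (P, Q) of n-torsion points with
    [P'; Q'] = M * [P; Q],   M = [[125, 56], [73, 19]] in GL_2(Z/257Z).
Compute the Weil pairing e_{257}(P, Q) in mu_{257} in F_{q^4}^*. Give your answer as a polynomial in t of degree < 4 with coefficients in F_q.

54531377250828 + 71263317933998*t + 14701717229509*t^2 + 18129877533922*t^3

Since e_{257}(P,P)=e_{257}(Q,Q)=1 and e_{257}(Q,P)=e_{257}(P,Q)^{-1}, expanding e_{257}(125*P + 56*Q,73*P + 19*Q) leaves e(P,Q)^det(M).
So e_{257}(P,Q) = e_{257}(P',Q')^{3}, since 86*3 = 1 mod 257.
Undo Montgomery via alpha=125311163215627, beta=1558686630215: (a',b')=(62725974076150,56207628570126) over F_{130545952702433}.
Double-and-add over 100000001: 9-1 doublings, 2-1 additions; each step l_{T,T}/v_{2T} or l_{T,P'}/v at Q'+S for random S.
So e_{257}(P',Q') = 62789721227250 + 82213505619314*t + 54236955766898*t^2 + 52623281901329*t^3.
Raise to 3: e(P,Q) = 54531377250828 + 71263317933998*t + 14701717229509*t^2 + 18129877533922*t^3 in mu_{257}.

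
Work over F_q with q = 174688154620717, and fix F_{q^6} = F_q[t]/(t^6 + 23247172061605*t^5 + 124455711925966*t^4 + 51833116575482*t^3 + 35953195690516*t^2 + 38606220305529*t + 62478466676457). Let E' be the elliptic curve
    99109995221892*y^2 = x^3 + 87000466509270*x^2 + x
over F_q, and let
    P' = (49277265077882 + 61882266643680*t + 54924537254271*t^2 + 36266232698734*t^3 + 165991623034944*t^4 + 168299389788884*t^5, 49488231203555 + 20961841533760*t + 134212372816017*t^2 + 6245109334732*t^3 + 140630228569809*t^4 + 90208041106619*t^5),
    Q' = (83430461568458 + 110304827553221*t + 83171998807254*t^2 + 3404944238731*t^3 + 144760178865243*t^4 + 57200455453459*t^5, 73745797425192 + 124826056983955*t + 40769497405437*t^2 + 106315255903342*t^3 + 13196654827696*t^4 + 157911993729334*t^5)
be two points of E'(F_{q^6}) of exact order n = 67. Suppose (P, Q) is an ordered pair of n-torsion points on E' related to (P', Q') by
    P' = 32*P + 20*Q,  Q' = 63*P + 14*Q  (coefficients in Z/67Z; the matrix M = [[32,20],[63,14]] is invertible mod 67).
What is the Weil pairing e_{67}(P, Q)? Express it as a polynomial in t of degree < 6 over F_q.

48933400647687 + 88461586134*t + 25141995056526*t^2 + 54202646238716*t^3 + 167171128931635*t^4 + 10053883480393*t^5

e_{67}(aP+bQ,cP+dQ) = e_{67}(P,Q)^(ad-bc); with (a,b,c,d)=(32,20,63,14) this gives the det-67 law.
det M = 32*14 - 20*63 = -812 = 59 (mod 67); 59^{-1} = 25 (mod 67).
Undo Montgomery via alpha=52184041151255, beta=16536641950302: (a',b')=(131146898532323,99442151682925) over F_{174688154620717}.
Build f_{67,P'} and f_{67,Q'} via the 7-bit ladder of 67=1000011_2; evaluate at shifted divisors; quotient in F_{174688154620717^6}.
Result: e(P',Q') = 20219791834967 + 27576140680291*t + 14110952001024*t^2 + 129339724866496*t^3 + 63598928954191*t^4 + 2629328474341*t^5.
Raise to 25: e(P,Q) = 48933400647687 + 88461586134*t + 25141995056526*t^2 + 54202646238716*t^3 + 167171128931635*t^4 + 10053883480393*t^5 in mu_{67}.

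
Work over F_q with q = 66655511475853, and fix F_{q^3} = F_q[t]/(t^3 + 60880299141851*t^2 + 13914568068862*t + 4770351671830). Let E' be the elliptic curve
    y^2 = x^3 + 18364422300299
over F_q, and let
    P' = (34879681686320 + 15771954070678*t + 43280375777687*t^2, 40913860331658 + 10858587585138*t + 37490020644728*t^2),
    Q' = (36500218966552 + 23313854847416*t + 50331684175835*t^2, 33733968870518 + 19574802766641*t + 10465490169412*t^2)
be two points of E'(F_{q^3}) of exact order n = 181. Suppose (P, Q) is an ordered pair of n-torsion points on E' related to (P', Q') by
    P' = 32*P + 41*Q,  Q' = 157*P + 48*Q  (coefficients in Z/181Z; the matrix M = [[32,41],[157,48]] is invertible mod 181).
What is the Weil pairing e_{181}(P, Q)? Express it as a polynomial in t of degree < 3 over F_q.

The 181-Weil pairing on E[181] over F_{66655511475853} is alternating-bilinear: e_{181}(P',Q') = e_{181}(P,Q)^det(M).
Hence e(P,Q) = e(P',Q')^{168} where 168 = 167^{-1} mod 181.
Run Miller on y^2=x^3+18364422300299 over F_{66655511475853}: ladder 10110101 (8 bits); e = f_P(D_Q)/f_Q(D_P).
e_{181}(P',Q') = 47642621938755 + 21943309634605*t + 13508261273488*t^2.
e_{181}(P,Q) = (47642621938755 + 21943309634605*t + 13508261273488*t^2)^{168} = 27598067976117 + 28111953122167*t + 31945423014668*t^2.

27598067976117 + 28111953122167*t + 31945423014668*t^2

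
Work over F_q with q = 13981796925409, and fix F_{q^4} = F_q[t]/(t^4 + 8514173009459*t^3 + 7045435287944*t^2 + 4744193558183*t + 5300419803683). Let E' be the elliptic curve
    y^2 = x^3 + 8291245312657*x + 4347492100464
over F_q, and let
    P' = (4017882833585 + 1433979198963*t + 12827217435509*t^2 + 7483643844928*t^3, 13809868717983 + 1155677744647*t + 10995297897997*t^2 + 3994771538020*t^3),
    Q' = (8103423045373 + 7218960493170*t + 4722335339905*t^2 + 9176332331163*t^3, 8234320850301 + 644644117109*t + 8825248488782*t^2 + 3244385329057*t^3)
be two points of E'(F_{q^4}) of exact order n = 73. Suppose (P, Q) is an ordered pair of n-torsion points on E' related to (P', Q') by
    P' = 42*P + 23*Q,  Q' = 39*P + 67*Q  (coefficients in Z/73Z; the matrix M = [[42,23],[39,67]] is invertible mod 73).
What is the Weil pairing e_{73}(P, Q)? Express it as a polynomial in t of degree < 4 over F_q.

Alternating bilinearity on E[73] (values in mu_{73} in F_{13981796925409^4}) gives e(P',Q') = e(P,Q)^det(M).
Hence e(P,Q) = e(P',Q')^{50} where 50 = 19^{-1} mod 73.
Miller loop for e_{73} over F_{13981796925409^4}: bits of 73 = 1001001; 6 double steps + 2 add steps, l/v at each.
Miller gives e_{73}(P',Q') = 3845503543694 + 7116784592544*t + 3049913377928*t^2 + 6346946714191*t^3 in F_{13981796925409^4}.
Hence e(P,Q) = 8620911102017 + 7318401216391*t + 3665132711774*t^2 + 1831176087870*t^3 in F_{13981796925409^4}^*.

8620911102017 + 7318401216391*t + 3665132711774*t^2 + 1831176087870*t^3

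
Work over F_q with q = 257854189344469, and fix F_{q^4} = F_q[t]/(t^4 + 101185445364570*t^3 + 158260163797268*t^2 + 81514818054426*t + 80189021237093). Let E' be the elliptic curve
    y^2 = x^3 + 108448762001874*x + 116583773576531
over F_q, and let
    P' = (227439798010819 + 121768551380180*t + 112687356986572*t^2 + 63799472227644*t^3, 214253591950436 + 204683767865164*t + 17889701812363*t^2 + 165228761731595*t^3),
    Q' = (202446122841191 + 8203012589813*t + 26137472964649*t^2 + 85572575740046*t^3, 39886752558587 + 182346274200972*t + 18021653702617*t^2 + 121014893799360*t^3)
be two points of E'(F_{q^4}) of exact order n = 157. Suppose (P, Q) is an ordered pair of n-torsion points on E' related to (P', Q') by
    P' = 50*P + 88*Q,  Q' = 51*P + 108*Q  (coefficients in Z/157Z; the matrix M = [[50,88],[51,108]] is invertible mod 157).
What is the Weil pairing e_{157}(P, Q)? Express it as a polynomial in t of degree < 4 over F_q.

238463346393590 + 135276559623535*t + 67802734958386*t^2 + 146920029977913*t^3

The 157-Weil pairing on E[157] over F_{257854189344469} is alternating-bilinear: e_{157}(P',Q') = e_{157}(P,Q)^det(M).
det M = 50*108 - 88*51 = 912 = 127 (mod 157); 127^{-1} = 68 (mod 157).
8-bit Miller (10011101) on E'/F_{257854189344469} with a'=108448762001874, b'=116583773576531: accumulate tangent/chord ratios at Q'+S and P'+S'.
e_{157}(P',Q') = 1522086634366 + 134732264567380*t + 218468943724721*t^2 + 121227979423978*t^3.
Thus e_{157}(P,Q) = 238463346393590 + 135276559623535*t + 67802734958386*t^2 + 146920029977913*t^3.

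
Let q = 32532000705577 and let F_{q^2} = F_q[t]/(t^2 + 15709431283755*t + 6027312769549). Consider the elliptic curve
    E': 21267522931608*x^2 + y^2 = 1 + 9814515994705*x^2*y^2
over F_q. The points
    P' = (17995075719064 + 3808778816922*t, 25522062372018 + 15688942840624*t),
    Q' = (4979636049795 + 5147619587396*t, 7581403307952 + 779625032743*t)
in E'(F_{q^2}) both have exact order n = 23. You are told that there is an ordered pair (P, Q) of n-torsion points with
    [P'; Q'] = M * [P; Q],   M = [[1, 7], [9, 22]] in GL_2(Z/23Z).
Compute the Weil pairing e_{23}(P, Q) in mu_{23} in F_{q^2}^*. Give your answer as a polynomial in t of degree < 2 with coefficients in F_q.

17453864467364 + 1909783390394*t

Since e_{23}(P,P)=e_{23}(Q,Q)=1 and e_{23}(Q,P)=e_{23}(P,Q)^{-1}, expanding e_{23}(1*P + 7*Q,9*P + 22*Q) leaves e(P,Q)^det(M).
So e_{23}(P,Q) = e_{23}(P',Q')^{14}, since 5*14 = 1 mod 23.
Map (x,y)_Ed via u=(1+y)/(1-y), v=(1+y)/((1-y)x) to Montgomery A=8324897036149,B=7307307883004; then to (a',b')=(6603917377779,30569761739885).
5-bit Miller (10111) on E'/F_{32532000705577} with a'=6603917377779, b'=30569761739885: accumulate tangent/chord ratios at Q'+S and P'+S'.
The quotient is 14723665457026 + 23608674093906*t.
Raise to 14: e(P,Q) = 17453864467364 + 1909783390394*t in mu_{23}.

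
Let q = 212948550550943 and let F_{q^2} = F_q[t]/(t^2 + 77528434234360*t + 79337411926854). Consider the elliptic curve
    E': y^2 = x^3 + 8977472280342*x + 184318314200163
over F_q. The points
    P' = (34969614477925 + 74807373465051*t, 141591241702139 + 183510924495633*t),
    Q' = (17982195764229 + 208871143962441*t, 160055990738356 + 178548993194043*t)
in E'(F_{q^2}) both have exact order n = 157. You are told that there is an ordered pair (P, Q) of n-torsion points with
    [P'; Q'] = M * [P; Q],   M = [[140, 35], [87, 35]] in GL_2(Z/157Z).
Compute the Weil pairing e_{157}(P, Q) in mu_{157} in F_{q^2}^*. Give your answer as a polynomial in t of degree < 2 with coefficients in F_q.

170989627419853 + 139616656728131*t

The 157-Weil pairing on E[157] over F_{212948550550943} is alternating-bilinear: e_{157}(P',Q') = e_{157}(P,Q)^det(M).
det M = 140*35 - 35*87 = 1855 = 128 (mod 157); 128^{-1} = 92 (mod 157).
Double-and-add over 10011101: 8-1 doublings, 5-1 additions; each step l_{T,T}/v_{2T} or l_{T,P'}/v at Q'+S for random S.
So e_{157}(P',Q') = 9056554729220 + 41735137096516*t.
e_{157}(P,Q) = (9056554729220 + 41735137096516*t)^{92} = 170989627419853 + 139616656728131*t.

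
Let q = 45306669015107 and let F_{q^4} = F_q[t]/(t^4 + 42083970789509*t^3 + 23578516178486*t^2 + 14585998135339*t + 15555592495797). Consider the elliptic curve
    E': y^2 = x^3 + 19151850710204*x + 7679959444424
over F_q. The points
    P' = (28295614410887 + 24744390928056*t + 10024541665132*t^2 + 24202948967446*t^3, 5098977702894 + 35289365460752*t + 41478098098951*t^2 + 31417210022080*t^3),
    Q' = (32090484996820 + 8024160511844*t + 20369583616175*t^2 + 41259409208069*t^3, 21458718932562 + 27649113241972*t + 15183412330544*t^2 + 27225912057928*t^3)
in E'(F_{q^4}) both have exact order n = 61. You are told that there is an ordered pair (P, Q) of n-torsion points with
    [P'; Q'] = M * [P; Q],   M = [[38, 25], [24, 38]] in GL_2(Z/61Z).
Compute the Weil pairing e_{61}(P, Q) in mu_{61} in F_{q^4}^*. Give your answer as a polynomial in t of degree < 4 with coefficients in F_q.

Under M = [[38,25],[24,38]] in GL_2(Z/61), e_{61}(P',Q') = e_{61}(P,Q)^(38*38-25*24 mod 61).
Inverting 51 mod 61: 6. Thus e_{61}(P,Q) = e(P',Q')^{6}.
n = 61 = (111101)_2 (6 bits, wt 5); accumulate f_{61,P'}(Q'+S)/f_{61,P'}(S) along the 5-step ladder.
So e_{61}(P',Q') = 30738833183533 + 25960861208837*t + 3008379924871*t^2 + 11379351025125*t^3.
Hence e(P,Q) = 6488554310162 + 42984016102274*t + 37540430379036*t^2 + 27929641735896*t^3 in F_{45306669015107^4}^*.

6488554310162 + 42984016102274*t + 37540430379036*t^2 + 27929641735896*t^3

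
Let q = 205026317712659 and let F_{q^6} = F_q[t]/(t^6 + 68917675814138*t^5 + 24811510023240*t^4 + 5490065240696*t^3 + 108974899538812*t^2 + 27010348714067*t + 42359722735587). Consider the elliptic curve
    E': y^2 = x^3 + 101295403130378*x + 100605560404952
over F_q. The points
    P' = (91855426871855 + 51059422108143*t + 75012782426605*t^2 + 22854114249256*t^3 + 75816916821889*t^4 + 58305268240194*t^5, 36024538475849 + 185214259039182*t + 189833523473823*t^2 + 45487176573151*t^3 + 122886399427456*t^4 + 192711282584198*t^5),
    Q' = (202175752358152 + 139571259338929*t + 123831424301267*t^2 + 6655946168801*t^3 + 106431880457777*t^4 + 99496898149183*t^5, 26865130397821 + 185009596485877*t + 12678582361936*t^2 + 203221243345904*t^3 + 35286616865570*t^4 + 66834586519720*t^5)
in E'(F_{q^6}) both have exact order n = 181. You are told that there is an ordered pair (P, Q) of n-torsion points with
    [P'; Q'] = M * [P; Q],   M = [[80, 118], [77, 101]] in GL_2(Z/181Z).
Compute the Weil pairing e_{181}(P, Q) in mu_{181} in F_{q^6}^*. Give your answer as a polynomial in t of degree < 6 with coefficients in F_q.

107102110341600 + 173833446472168*t + 11767382825693*t^2 + 12088723079789*t^3 + 141494342557703*t^4 + 183914991873305*t^5

e_{181}(aP+bQ,cP+dQ) = e_{181}(P,Q)^(ad-bc); with (a,b,c,d)=(80,118,77,101) this gives the det-181 law.
Inverting 80 mod 181: 43. Thus e_{181}(P,Q) = e(P',Q')^{43}.
Run Miller on y^2=x^3+101295403130378*x+100605560404952 over F_{205026317712659}: ladder 10110101 (8 bits); e = f_P(D_Q)/f_Q(D_P).
Miller gives e_{181}(P',Q') = 22539674963772 + 107426054192141*t + 172033073312231*t^2 + 172083067059298*t^3 + 64211429454733*t^4 + 103167100246719*t^5 in F_{205026317712659^6}.
Thus e_{181}(P,Q) = 107102110341600 + 173833446472168*t + 11767382825693*t^2 + 12088723079789*t^3 + 141494342557703*t^4 + 183914991873305*t^5.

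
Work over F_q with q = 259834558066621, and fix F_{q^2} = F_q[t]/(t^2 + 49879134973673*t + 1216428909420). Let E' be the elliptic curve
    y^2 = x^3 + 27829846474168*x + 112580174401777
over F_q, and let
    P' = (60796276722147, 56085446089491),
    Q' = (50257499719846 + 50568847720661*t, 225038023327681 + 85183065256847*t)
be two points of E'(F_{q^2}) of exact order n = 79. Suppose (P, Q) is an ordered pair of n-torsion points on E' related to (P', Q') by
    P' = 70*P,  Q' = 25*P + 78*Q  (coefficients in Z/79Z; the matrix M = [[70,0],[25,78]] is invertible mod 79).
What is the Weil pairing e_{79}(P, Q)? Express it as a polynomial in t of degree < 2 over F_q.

213916131146410 + 256070073140613*t

e_{79}(aP+bQ,cP+dQ) = e_{79}(P,Q)^(ad-bc); with (a,b,c,d)=(70,0,25,78) this gives the det-79 law.
det M = 70*78 - 0*25 = 5460 = 9 (mod 79); 9^{-1} = 44 (mod 79).
Build f_{79,P'} and f_{79,Q'} via the 7-bit ladder of 79=1001111_2; evaluate at shifted divisors; quotient in F_{259834558066621^2}.
The quotient is 255696901844271 + 231876502457431*t.
Hence e(P,Q) = 213916131146410 + 256070073140613*t in F_{259834558066621^2}^*.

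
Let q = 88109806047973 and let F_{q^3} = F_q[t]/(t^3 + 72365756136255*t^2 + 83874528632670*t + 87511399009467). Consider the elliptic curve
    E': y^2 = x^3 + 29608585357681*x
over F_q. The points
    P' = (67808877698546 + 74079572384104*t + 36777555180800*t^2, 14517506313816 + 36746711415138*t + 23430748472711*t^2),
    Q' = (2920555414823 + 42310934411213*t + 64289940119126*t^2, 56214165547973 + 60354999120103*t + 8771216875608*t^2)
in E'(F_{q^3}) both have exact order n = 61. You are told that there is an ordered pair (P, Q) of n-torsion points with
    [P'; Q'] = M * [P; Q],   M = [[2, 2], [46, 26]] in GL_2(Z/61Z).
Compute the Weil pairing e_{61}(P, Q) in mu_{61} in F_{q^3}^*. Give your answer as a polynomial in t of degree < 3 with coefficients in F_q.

63192059538438 + 16861473398704*t + 69581319488464*t^2

The 61-Weil pairing on E[61] over F_{88109806047973} is alternating-bilinear: e_{61}(P',Q') = e_{61}(P,Q)^det(M).
Inverting 21 mod 61: 32. Thus e_{61}(P,Q) = e(P',Q')^{32}.
6-bit Miller (111101) on E'/F_{88109806047973} with a'=29608585357681, b'=0: accumulate tangent/chord ratios at Q'+S and P'+S'.
So e_{61}(P',Q') = 50950939642930 + 60556361532280*t + 9703518744490*t^2.
Hence e(P,Q) = 63192059538438 + 16861473398704*t + 69581319488464*t^2 in F_{88109806047973^3}^*.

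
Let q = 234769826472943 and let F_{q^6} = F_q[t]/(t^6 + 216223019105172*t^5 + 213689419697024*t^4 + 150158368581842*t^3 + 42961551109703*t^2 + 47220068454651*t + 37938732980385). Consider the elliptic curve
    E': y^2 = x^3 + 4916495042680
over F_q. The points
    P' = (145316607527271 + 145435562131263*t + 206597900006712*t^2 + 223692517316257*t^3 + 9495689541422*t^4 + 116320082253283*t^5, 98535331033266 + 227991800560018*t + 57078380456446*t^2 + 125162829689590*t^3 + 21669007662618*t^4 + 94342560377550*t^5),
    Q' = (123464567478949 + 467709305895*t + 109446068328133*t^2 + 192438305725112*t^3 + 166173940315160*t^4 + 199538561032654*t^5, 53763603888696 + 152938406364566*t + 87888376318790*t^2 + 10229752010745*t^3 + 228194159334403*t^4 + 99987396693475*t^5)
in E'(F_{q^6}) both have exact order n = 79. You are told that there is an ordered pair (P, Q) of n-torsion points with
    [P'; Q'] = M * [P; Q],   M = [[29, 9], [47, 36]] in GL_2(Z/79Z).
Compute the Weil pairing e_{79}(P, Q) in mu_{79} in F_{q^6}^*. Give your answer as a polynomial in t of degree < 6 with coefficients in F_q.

Alternating bilinearity on E[79] (values in mu_{79} in F_{234769826472943^6}) gives e(P',Q') = e(P,Q)^det(M).
So e_{79}(P,Q) = e_{79}(P',Q')^{43}, since 68*43 = 1 mod 79.
Miller loop for e_{79} over F_{234769826472943^6}: bits of 79 = 1001111; 6 double steps + 4 add steps, l/v at each.
Result: e(P',Q') = 155628535806833 + 119260956925446*t + 226831946377710*t^2 + 172470573283113*t^3 + 122927440096059*t^4 + 72609269917712*t^5.
Thus e_{79}(P,Q) = 66140747907405 + 22313524208318*t + 54360288870750*t^2 + 123873524776023*t^3 + 134019911414479*t^4 + 144545583110450*t^5.

66140747907405 + 22313524208318*t + 54360288870750*t^2 + 123873524776023*t^3 + 134019911414479*t^4 + 144545583110450*t^5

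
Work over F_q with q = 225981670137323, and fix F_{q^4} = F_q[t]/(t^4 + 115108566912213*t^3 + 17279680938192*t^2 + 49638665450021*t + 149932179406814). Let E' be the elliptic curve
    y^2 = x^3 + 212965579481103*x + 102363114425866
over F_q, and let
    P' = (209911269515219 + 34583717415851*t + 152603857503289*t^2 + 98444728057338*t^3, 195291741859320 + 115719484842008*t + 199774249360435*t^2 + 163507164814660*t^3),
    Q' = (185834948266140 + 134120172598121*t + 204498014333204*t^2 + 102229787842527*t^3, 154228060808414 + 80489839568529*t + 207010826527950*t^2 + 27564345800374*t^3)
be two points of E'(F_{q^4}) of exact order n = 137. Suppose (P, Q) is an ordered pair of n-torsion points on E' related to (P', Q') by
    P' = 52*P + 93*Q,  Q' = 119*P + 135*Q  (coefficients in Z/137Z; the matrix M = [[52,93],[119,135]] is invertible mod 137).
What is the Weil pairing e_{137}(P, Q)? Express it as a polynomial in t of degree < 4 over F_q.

184696529382733 + 220409540104532*t + 207718541028759*t^2 + 63393707735652*t^3

Under M = [[52,93],[119,135]] in GL_2(Z/137), e_{137}(P',Q') = e_{137}(P,Q)^(52*135-93*119 mod 137).
det(M) mod 137 = 63; its inverse in (Z/137)^* is 87 (check: 63*87 mod 137 = 1).
Build f_{137,P'} and f_{137,Q'} via the 8-bit ladder of 137=10001001_2; evaluate at shifted divisors; quotient in F_{225981670137323^4}.
e_{137}(P',Q') = 185259773518980 + 130088584884110*t + 12753371681264*t^2 + 59493435203095*t^3.
Thus e_{137}(P,Q) = 184696529382733 + 220409540104532*t + 207718541028759*t^2 + 63393707735652*t^3.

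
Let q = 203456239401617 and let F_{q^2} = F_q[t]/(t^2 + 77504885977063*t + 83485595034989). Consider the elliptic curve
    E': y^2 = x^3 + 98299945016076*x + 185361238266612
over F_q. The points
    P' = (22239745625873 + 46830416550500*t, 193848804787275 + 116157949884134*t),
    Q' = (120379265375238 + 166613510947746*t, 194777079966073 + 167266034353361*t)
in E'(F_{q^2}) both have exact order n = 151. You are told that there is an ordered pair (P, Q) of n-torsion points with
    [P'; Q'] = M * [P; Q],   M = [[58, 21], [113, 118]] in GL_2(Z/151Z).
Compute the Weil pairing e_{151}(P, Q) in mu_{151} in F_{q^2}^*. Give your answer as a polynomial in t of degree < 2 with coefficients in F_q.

e_{151}(aP+bQ,cP+dQ) = e_{151}(P,Q)^(ad-bc); with (a,b,c,d)=(58,21,113,118) this gives the det-151 law.
So e_{151}(P,Q) = e_{151}(P',Q')^{87}, since 92*87 = 1 mod 151.
Double-and-add over 10010111: 8-1 doublings, 5-1 additions; each step l_{T,T}/v_{2T} or l_{T,P'}/v at Q'+S for random S.
So e_{151}(P',Q') = 148886167542947 + 86018636974122*t.
e_{151}(P,Q) = (148886167542947 + 86018636974122*t)^{87} = 158568707728671 + 150933551698732*t.

158568707728671 + 150933551698732*t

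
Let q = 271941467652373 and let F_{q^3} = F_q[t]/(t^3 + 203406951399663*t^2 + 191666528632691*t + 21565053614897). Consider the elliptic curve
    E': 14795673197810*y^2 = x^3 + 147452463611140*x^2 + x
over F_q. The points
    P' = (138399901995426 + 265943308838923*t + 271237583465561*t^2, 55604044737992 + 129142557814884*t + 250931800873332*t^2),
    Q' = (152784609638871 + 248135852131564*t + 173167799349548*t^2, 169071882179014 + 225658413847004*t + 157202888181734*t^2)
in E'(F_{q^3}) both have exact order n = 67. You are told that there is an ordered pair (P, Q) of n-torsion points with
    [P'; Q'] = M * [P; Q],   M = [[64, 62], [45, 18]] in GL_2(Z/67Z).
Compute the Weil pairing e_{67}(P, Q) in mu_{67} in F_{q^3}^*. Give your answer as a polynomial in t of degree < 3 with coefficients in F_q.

Alternating bilinearity on E[67] (values in mu_{67} in F_{271941467652373^3}) gives e(P',Q') = e(P,Q)^det(M).
det(M) mod 67 = 37; its inverse in (Z/67)^* is 29 (check: 37*29 mod 67 = 1).
Montgomery->Weierstrass: x_W = 37596513374358*x+78826512005835, y_W=37596513374358*y on F_{271941467652373}; lands on y^2=x^3+175933271659374*x+207511751526489.
n = 67 = (1000011)_2 (7 bits, wt 3); accumulate f_{67,P'}(Q'+S)/f_{67,P'}(S) along the 6-step ladder.
Result: e(P',Q') = 195652761601016 + 92738080110005*t + 253713659605760*t^2.
Raise to 29: e(P,Q) = 25018898816456 + 130773462994210*t + 266192266073818*t^2 in mu_{67}.

25018898816456 + 130773462994210*t + 266192266073818*t^2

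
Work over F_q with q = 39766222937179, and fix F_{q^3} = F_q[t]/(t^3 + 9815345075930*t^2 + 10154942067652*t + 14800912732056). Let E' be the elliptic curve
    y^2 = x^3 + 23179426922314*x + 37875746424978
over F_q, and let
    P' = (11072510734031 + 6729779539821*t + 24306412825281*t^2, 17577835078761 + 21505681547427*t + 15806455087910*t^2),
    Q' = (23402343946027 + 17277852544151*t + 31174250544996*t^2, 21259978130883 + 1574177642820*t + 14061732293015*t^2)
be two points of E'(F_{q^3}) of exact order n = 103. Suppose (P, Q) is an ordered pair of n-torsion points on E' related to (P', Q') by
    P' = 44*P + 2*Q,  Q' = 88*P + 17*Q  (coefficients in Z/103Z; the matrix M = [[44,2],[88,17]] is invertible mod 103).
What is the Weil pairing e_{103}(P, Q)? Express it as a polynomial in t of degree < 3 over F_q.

Under M = [[44,2],[88,17]] in GL_2(Z/103), e_{103}(P',Q') = e_{103}(P,Q)^(44*17-2*88 mod 103).
Hence e(P,Q) = e(P',Q')^{47} where 47 = 57^{-1} mod 103.
Run Miller on y^2=x^3+23179426922314*x+37875746424978 over F_{39766222937179}: ladder 1100111 (7 bits); e = f_P(D_Q)/f_Q(D_P).
e_{103}(P',Q') = 23328552623909 + 39352080108362*t + 32865872963577*t^2.
Hence e(P,Q) = 20453163603694 + 22432567110006*t + 34840635199345*t^2 in F_{39766222937179^3}^*.

20453163603694 + 22432567110006*t + 34840635199345*t^2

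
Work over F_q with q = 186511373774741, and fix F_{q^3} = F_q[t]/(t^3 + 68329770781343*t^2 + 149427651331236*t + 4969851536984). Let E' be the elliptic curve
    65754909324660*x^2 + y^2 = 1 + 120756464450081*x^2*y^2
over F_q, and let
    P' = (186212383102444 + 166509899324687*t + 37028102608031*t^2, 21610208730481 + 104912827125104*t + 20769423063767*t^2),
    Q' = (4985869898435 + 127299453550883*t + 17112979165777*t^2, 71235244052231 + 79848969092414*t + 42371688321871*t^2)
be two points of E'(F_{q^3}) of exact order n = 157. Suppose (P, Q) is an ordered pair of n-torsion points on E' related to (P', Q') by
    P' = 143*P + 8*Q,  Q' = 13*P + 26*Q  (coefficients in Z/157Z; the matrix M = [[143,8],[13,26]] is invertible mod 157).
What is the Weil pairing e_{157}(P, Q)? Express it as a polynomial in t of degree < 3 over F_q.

Alternating bilinearity on E[157] (values in mu_{157} in F_{186511373774741^3}) gives e(P',Q') = e(P,Q)^det(M).
So e_{157}(P,Q) = e_{157}(P',Q')^{105}, since 3*105 = 1 mod 157.
Map (x,y)_Ed via u=(1+y)/(1-y), v=(1+y)/((1-y)x) to Montgomery A=0,B=9743544690872; then to (a',b')=(32174902545205,0).
Double-and-add over 10011101: 8-1 doublings, 5-1 additions; each step l_{T,T}/v_{2T} or l_{T,P'}/v at Q'+S for random S.
f_P(D_Q)/f_Q(D_P) = 148080686643459 + 117262853996603*t + 96627401737265*t^2.
Hence e(P,Q) = 37938135343793 + 70988977360394*t + 127412528245861*t^2 in F_{186511373774741^3}^*.

37938135343793 + 70988977360394*t + 127412528245861*t^2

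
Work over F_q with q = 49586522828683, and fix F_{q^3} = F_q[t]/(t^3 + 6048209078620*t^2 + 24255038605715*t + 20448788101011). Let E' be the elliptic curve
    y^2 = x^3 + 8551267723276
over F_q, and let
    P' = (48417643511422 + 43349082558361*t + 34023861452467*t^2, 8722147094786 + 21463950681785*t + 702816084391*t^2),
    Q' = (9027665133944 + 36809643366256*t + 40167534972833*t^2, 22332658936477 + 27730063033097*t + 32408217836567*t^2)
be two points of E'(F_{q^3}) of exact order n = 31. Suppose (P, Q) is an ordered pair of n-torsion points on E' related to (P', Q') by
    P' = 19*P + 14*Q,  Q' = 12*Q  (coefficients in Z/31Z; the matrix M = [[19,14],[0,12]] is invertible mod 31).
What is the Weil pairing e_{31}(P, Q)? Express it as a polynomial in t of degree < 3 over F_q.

8534670698912 + 21812769090161*t + 5463192198176*t^2

e_{31} is bilinear + alternating on E[31], so e_{31}(19*P + 14*Q, 12*Q) = e_{31}(P,Q)^(19*12-14*0).
Inverting 11 mod 31: 17. Thus e_{31}(P,Q) = e(P',Q')^{17}.
5-bit Miller (11111) on E'/F_{49586522828683} with a'=0, b'=8551267723276: accumulate tangent/chord ratios at Q'+S and P'+S'.
So e_{31}(P',Q') = 35513877051556 + 33701414845503*t + 40598939069173*t^2.
e_{31}(P,Q) = (35513877051556 + 33701414845503*t + 40598939069173*t^2)^{17} = 8534670698912 + 21812769090161*t + 5463192198176*t^2.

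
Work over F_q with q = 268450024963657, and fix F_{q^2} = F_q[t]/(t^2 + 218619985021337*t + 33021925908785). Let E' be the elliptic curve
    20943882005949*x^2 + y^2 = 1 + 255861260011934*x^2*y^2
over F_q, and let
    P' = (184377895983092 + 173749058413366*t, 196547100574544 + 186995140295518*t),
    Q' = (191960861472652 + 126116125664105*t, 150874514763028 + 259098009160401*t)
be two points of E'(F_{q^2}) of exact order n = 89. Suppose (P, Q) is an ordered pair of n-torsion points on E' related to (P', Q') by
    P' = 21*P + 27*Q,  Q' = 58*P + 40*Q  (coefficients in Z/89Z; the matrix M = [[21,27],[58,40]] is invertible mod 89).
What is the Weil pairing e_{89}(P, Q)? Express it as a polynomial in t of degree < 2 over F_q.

The 89-Weil pairing on E[89] over F_{268450024963657} is alternating-bilinear: e_{89}(P',Q') = e_{89}(P,Q)^det(M).
Inverting 75 mod 89: 19. Thus e_{89}(P,Q) = e(P',Q')^{19}.
Edwards->Montgomery: u=(1+y)/(1-y), v=u/x -> 133753686439454v^2=u^3+186325259923497u^2+u; then x_W=8383161739418u+90875861163590: y^2=x^3+186670417856839*x+124158870820927.
Miller loop for e_{89} over F_{268450024963657^2}: bits of 89 = 1011001; 6 double steps + 3 add steps, l/v at each.
Result: e(P',Q') = 257413990974784 + 42336180665333*t.
Hence e(P,Q) = 45434279642075 + 240218586484873*t in F_{268450024963657^2}^*.

45434279642075 + 240218586484873*t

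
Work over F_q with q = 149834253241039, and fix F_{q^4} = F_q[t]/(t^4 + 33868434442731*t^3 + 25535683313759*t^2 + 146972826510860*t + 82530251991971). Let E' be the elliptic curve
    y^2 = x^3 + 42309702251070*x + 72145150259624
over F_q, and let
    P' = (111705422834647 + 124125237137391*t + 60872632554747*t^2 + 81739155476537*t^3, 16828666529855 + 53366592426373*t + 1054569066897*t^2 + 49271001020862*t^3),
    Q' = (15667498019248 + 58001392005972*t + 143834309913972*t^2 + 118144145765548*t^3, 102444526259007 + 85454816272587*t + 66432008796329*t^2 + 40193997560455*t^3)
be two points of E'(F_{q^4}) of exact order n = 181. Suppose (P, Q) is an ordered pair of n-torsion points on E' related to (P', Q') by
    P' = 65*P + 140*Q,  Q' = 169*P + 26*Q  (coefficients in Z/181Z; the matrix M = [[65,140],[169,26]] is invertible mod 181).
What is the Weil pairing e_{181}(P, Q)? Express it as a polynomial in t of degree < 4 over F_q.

Alternating bilinearity on E[181] (values in mu_{181} in F_{149834253241039^4}) gives e(P',Q') = e(P,Q)^det(M).
det M = 65*26 - 140*169 = -21970 = 112 (mod 181); 112^{-1} = 160 (mod 181).
Run Miller on y^2=x^3+42309702251070*x+72145150259624 over F_{149834253241039}: ladder 10110101 (8 bits); e = f_P(D_Q)/f_Q(D_P).
e_{181}(P',Q') = 21563383644487 + 51026407332113*t + 133590020093104*t^2 + 132674913801009*t^3.
e_{181}(P,Q) = (21563383644487 + 51026407332113*t + 133590020093104*t^2 + 132674913801009*t^3)^{160} = 3501638813093 + 109564997036897*t + 12241768023957*t^2 + 97177509344001*t^3.

3501638813093 + 109564997036897*t + 12241768023957*t^2 + 97177509344001*t^3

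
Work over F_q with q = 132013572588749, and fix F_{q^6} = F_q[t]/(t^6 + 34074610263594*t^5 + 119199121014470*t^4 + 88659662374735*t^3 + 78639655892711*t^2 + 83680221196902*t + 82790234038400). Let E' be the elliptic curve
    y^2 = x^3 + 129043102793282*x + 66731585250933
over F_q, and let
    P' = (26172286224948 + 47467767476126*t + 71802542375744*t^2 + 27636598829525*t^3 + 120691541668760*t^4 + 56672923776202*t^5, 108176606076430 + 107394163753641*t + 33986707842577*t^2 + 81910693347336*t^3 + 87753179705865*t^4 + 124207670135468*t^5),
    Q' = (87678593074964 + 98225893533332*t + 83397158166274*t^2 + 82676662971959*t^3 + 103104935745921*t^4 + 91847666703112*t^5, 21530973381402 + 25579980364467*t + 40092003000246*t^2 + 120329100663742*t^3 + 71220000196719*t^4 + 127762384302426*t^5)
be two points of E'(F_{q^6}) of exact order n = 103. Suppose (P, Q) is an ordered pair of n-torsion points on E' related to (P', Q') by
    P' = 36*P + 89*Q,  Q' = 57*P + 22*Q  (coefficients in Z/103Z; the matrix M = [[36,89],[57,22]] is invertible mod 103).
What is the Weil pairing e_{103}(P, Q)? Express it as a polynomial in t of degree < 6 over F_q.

51473630315435 + 129981240625921*t + 112147082450035*t^2 + 25792056481668*t^3 + 14991132998567*t^4 + 113400915778694*t^5

Alternating bilinearity on E[103] (values in mu_{103} in F_{132013572588749^6}) gives e(P',Q') = e(P,Q)^det(M).
Inverting 45 mod 103: 87. Thus e_{103}(P,Q) = e(P',Q')^{87}.
Double-and-add over 1100111: 7-1 doublings, 5-1 additions; each step l_{T,T}/v_{2T} or l_{T,P'}/v at Q'+S for random S.
So e_{103}(P',Q') = 36954205937082 + 43538957828167*t + 42921456901157*t^2 + 93739595435716*t^3 + 91532336935496*t^4 + 93232155977381*t^5.
(36954205937082 + 43538957828167*t + 42921456901157*t^2 + 93739595435716*t^3 + 91532336935496*t^4 + 93232155977381*t^5)^{87} mod (132013572588749,f) = 51473630315435 + 129981240625921*t + 112147082450035*t^2 + 25792056481668*t^3 + 14991132998567*t^4 + 113400915778694*t^5.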